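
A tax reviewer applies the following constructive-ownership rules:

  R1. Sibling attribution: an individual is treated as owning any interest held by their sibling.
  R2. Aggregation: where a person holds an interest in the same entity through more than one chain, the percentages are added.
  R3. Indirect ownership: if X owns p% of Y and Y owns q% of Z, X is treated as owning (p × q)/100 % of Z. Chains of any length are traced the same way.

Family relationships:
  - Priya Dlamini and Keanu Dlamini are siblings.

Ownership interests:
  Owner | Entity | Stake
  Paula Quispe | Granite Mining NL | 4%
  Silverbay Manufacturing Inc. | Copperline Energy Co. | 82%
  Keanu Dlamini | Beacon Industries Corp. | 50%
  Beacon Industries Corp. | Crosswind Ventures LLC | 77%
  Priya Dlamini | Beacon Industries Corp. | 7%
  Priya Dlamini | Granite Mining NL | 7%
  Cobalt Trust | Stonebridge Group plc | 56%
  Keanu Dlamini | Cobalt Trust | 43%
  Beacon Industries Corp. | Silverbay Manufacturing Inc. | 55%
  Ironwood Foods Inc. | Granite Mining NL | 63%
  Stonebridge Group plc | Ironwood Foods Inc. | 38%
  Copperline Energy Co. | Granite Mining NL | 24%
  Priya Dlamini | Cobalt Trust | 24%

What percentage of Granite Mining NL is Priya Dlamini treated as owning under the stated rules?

By sibling attribution (R1), Priya Dlamini is treated as also owning Keanu Dlamini's interest in Cobalt Trust, giving 24% + 43% = 67%.
By sibling attribution (R1), Priya Dlamini is treated as also owning Keanu Dlamini's interest in Beacon Industries Corp, giving 7% + 50% = 57%.
Chain via Cobalt Trust → Stonebridge Group plc → Ironwood Foods Inc. (R3): 67% × 56% × 38% × 63% = 8.982288% of Granite Mining NL.
Chain via Beacon Industries Corp. → Silverbay Manufacturing Inc. → Copperline Energy Co. (R3): 57% × 55% × 82% × 24% = 6.16968% of Granite Mining NL.
Direct interest in Granite Mining NL: 7%.
Aggregating (R2): 8.982288% + 6.16968% + 7% = 22.151968%.

22.151968%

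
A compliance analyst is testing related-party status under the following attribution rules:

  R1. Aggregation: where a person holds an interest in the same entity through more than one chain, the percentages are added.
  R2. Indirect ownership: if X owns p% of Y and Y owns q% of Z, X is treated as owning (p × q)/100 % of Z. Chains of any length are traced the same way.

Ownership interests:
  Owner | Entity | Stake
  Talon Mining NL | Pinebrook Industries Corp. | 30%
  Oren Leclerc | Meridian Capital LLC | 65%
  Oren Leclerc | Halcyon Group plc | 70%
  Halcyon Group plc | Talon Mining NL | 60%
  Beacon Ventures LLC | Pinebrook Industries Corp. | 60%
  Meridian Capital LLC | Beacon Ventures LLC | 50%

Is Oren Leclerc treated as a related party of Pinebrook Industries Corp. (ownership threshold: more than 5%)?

Yes

Chain via Halcyon Group plc → Talon Mining NL (R2): 70% × 60% × 30% = 12.6% of Pinebrook Industries Corp.
Chain via Meridian Capital LLC → Beacon Ventures LLC (R2): 65% × 50% × 60% = 19.5% of Pinebrook Industries Corp.
Aggregating (R1): 12.6% + 19.5% = 32.1%.
32.1% exceeds the 5% threshold, so Oren is a related party to Pinebrook Industries Corp.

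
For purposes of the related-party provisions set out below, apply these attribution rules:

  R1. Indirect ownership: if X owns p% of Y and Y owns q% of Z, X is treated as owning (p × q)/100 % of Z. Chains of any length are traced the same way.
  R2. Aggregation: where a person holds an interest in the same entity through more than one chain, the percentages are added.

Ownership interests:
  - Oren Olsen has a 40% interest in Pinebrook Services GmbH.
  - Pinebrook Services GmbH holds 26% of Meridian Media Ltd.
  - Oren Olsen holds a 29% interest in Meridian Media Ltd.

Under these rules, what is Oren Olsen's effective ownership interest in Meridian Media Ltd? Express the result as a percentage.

39.4%

Chain via Pinebrook Services GmbH (R1): 40% × 26% = 10.4% of Meridian Media Ltd.
Direct interest in Meridian Media Ltd: 29%.
Aggregating (R2): 10.4% + 29% = 39.4%.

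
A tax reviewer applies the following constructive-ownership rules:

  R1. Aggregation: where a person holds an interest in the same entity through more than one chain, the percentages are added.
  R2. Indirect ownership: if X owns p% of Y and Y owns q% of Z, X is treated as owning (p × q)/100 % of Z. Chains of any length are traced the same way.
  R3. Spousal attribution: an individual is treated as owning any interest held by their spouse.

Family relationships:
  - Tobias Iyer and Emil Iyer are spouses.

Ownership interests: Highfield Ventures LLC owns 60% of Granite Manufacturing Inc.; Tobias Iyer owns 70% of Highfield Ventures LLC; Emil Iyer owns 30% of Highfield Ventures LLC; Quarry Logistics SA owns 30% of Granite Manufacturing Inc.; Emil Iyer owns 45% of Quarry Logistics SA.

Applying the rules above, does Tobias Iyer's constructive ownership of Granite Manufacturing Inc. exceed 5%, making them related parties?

Yes

By spousal attribution (R3), Tobias Iyer is treated as also owning Emil Iyer's interest in Highfield Ventures LLC, giving 70% + 30% = 100%.
By spousal attribution (R3), Tobias Iyer is treated as owning Emil Iyer's 45% interest in Quarry Logistics SA.
Chain via Highfield Ventures LLC (R2): 100% × 60% = 60% of Granite Manufacturing Inc.
Chain via Quarry Logistics SA (R2): 45% × 30% = 13.5% of Granite Manufacturing Inc.
Aggregating (R1): 60% + 13.5% = 73.5%.
73.5% exceeds the 5% threshold, so Tobias is a related party to Granite Manufacturing Inc.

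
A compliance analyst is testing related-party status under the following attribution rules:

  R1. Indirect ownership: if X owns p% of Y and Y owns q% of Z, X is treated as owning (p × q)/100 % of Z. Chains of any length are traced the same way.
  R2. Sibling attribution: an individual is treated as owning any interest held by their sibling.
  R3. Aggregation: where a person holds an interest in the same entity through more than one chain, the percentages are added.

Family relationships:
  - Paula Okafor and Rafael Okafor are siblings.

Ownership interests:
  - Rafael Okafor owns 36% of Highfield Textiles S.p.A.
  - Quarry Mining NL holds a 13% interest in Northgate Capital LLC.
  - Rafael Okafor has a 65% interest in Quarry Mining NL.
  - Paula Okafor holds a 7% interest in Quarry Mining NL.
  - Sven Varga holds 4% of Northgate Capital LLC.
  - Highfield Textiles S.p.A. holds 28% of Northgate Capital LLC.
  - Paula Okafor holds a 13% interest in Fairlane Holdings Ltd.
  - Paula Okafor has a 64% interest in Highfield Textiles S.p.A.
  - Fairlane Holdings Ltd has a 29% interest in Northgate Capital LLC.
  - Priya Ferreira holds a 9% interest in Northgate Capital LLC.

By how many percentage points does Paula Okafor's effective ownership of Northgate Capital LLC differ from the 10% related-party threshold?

By sibling attribution (R2), Paula Okafor is treated as also owning Rafael Okafor's interest in Highfield Textiles S.p.A, giving 64% + 36% = 100%.
By sibling attribution (R2), Paula Okafor is treated as also owning Rafael Okafor's interest in Quarry Mining NL, giving 7% + 65% = 72%.
Chain via Highfield Textiles S.p.A. (R1): 100% × 28% = 28% of Northgate Capital LLC.
Chain via Fairlane Holdings Ltd (R1): 13% × 29% = 3.77% of Northgate Capital LLC.
Chain via Quarry Mining NL (R1): 72% × 13% = 9.36% of Northgate Capital LLC.
Aggregating (R3): 28% + 3.77% + 9.36% = 41.13%.
41.13% exceeds the 10% threshold by 31.13 percentage points.

31.13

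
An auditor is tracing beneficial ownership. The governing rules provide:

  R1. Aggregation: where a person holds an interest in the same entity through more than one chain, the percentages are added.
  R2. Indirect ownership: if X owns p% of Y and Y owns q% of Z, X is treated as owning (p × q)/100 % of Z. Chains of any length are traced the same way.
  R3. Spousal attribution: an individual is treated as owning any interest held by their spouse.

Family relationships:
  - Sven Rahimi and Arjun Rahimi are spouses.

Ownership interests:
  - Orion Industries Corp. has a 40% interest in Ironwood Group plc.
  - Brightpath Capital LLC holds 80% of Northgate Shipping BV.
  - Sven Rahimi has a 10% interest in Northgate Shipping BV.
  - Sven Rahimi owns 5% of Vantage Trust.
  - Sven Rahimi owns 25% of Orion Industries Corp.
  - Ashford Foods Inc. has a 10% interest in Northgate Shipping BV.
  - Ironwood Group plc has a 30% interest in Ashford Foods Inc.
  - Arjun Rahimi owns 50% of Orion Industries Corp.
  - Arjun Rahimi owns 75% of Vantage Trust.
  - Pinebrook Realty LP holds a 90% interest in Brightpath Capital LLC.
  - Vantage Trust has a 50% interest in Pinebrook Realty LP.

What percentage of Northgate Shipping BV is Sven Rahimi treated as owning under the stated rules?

By spousal attribution (R3), Sven Rahimi is treated as also owning Arjun Rahimi's interest in Vantage Trust, giving 5% + 75% = 80%.
By spousal attribution (R3), Sven Rahimi is treated as also owning Arjun Rahimi's interest in Orion Industries Corp, giving 25% + 50% = 75%.
Chain via Vantage Trust → Pinebrook Realty LP → Brightpath Capital LLC (R2): 80% × 50% × 90% × 80% = 28.8% of Northgate Shipping BV.
Chain via Orion Industries Corp. → Ironwood Group plc → Ashford Foods Inc. (R2): 75% × 40% × 30% × 10% = 0.9% of Northgate Shipping BV.
Direct interest in Northgate Shipping BV: 10%.
Aggregating (R1): 28.8% + 0.9% + 10% = 39.7%.

39.7%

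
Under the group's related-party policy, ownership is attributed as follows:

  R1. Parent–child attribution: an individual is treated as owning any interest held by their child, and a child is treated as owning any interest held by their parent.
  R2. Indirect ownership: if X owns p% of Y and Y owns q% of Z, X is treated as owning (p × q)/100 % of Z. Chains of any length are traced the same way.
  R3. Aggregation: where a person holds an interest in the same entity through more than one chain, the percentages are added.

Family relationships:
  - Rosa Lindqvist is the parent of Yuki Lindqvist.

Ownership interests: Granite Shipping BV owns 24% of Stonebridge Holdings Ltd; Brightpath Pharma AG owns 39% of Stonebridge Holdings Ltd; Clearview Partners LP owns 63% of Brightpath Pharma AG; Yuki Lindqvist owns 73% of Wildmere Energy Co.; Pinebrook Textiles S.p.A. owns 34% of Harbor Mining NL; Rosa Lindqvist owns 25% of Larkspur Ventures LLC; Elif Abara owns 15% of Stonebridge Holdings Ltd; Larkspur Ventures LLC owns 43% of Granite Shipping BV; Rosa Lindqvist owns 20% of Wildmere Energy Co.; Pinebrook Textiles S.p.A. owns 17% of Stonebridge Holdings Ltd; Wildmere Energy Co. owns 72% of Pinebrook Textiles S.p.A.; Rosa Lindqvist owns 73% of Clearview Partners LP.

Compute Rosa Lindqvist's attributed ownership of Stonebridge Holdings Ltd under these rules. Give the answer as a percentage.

By parent–child attribution (R1), Rosa Lindqvist is treated as also owning Yuki Lindqvist's interest in Wildmere Energy Co, giving 20% + 73% = 93%.
Chain via Clearview Partners LP → Brightpath Pharma AG (R2): 73% × 63% × 39% = 17.9361% of Stonebridge Holdings Ltd.
Chain via Wildmere Energy Co. → Pinebrook Textiles S.p.A. (R2): 93% × 72% × 17% = 11.3832% of Stonebridge Holdings Ltd.
Chain via Larkspur Ventures LLC → Granite Shipping BV (R2): 25% × 43% × 24% = 2.58% of Stonebridge Holdings Ltd.
Aggregating (R3): 17.9361% + 11.3832% + 2.58% = 31.8993%.

31.8993%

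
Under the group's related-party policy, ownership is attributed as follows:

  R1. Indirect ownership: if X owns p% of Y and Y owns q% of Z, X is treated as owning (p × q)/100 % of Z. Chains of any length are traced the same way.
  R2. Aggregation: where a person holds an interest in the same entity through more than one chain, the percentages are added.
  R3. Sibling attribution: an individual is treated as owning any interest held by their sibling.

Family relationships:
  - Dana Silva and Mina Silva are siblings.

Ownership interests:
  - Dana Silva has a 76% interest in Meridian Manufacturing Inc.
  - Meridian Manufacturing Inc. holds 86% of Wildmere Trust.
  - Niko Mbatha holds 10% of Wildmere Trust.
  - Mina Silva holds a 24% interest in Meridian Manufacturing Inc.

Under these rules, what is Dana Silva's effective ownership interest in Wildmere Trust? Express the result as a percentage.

86%

By sibling attribution (R3), Dana Silva is treated as also owning Mina Silva's interest in Meridian Manufacturing Inc, giving 76% + 24% = 100%.
Chain via Meridian Manufacturing Inc. (R1): 100% × 86% = 86% of Wildmere Trust.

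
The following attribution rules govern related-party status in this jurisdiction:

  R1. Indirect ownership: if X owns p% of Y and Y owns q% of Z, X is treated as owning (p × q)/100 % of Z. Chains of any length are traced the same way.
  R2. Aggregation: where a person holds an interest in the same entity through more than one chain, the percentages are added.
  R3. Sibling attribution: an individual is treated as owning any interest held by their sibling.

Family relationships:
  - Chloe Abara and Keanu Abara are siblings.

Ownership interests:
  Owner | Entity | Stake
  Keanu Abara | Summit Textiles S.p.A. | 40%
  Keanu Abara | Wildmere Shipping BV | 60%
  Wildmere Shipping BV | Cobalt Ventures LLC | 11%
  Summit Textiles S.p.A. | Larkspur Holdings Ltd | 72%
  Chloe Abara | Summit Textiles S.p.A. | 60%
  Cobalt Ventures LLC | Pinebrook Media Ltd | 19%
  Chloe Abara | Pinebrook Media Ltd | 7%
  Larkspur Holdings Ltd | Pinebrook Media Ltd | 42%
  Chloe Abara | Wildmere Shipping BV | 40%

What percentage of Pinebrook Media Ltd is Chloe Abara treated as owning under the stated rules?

By sibling attribution (R3), Chloe Abara is treated as also owning Keanu Abara's interest in Wildmere Shipping BV, giving 40% + 60% = 100%.
By sibling attribution (R3), Chloe Abara is treated as also owning Keanu Abara's interest in Summit Textiles S.p.A, giving 60% + 40% = 100%.
Chain via Wildmere Shipping BV → Cobalt Ventures LLC (R1): 100% × 11% × 19% = 2.09% of Pinebrook Media Ltd.
Chain via Summit Textiles S.p.A. → Larkspur Holdings Ltd (R1): 100% × 72% × 42% = 30.24% of Pinebrook Media Ltd.
Direct interest in Pinebrook Media Ltd: 7%.
Aggregating (R2): 2.09% + 30.24% + 7% = 39.33%.

39.33%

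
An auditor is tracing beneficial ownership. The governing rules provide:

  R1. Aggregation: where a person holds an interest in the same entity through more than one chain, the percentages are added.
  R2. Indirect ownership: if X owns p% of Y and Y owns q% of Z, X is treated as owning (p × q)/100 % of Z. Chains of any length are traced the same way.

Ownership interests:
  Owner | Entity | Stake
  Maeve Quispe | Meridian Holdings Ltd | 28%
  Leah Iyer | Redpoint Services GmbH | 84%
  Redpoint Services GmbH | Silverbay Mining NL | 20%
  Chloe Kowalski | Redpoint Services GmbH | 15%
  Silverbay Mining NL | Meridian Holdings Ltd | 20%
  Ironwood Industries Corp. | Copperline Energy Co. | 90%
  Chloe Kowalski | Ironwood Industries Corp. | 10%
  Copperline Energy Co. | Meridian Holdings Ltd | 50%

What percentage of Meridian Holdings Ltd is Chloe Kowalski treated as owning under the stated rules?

Chain via Redpoint Services GmbH → Silverbay Mining NL (R2): 15% × 20% × 20% = 0.6% of Meridian Holdings Ltd.
Chain via Ironwood Industries Corp. → Copperline Energy Co. (R2): 10% × 90% × 50% = 4.5% of Meridian Holdings Ltd.
Aggregating (R1): 0.6% + 4.5% = 5.1%.

5.1%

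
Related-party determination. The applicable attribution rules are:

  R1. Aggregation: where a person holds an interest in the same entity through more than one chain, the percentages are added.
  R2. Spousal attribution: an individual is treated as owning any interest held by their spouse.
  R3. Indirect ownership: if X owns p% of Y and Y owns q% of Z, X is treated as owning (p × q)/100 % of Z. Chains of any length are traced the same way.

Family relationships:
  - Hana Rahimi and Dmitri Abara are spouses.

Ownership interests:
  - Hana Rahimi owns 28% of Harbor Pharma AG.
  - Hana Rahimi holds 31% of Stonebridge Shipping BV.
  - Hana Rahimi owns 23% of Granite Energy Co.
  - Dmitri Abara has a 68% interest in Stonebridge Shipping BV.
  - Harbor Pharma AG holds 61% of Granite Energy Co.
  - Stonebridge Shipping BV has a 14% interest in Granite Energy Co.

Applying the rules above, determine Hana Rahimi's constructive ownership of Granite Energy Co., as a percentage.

53.94%

By spousal attribution (R2), Hana Rahimi is treated as also owning Dmitri Abara's interest in Stonebridge Shipping BV, giving 31% + 68% = 99%.
Chain via Stonebridge Shipping BV (R3): 99% × 14% = 13.86% of Granite Energy Co.
Chain via Harbor Pharma AG (R3): 28% × 61% = 17.08% of Granite Energy Co.
Direct interest in Granite Energy Co: 23%.
Aggregating (R1): 13.86% + 17.08% + 23% = 53.94%.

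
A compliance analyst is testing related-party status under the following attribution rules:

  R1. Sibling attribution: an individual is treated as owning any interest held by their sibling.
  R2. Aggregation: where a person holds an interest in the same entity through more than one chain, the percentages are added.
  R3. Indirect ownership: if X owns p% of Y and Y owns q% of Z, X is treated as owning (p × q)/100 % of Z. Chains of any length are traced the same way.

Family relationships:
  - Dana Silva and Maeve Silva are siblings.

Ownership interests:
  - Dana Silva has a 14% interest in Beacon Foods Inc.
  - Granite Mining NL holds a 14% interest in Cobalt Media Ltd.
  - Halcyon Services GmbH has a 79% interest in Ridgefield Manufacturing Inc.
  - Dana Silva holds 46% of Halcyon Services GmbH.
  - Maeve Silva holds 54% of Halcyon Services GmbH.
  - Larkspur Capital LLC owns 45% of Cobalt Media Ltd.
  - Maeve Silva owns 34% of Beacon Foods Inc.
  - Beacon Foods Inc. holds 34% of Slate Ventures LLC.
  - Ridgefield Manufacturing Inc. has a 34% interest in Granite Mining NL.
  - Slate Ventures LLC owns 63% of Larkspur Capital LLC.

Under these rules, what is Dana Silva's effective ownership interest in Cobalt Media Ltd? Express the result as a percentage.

By sibling attribution (R1), Dana Silva is treated as also owning Maeve Silva's interest in Beacon Foods Inc, giving 14% + 34% = 48%.
By sibling attribution (R1), Dana Silva is treated as also owning Maeve Silva's interest in Halcyon Services GmbH, giving 46% + 54% = 100%.
Chain via Beacon Foods Inc. → Slate Ventures LLC → Larkspur Capital LLC (R3): 48% × 34% × 63% × 45% = 4.62672% of Cobalt Media Ltd.
Chain via Halcyon Services GmbH → Ridgefield Manufacturing Inc. → Granite Mining NL (R3): 100% × 79% × 34% × 14% = 3.7604% of Cobalt Media Ltd.
Aggregating (R2): 4.62672% + 3.7604% = 8.38712%.

8.38712%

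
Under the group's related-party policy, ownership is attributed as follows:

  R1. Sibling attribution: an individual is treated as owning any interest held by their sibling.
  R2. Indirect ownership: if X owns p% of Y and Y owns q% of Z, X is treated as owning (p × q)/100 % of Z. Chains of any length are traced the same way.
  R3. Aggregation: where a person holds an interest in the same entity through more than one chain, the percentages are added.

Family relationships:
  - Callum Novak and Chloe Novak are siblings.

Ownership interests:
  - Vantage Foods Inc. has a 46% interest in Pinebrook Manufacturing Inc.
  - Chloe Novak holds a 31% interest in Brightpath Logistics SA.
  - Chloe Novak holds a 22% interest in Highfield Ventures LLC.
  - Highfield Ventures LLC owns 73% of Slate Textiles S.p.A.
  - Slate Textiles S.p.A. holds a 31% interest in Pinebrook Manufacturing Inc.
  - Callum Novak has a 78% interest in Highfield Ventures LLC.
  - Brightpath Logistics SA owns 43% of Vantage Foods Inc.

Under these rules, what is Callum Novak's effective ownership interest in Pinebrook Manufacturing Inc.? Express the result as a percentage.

28.7618%

By sibling attribution (R1), Callum Novak is treated as also owning Chloe Novak's interest in Highfield Ventures LLC, giving 78% + 22% = 100%.
By sibling attribution (R1), Callum Novak is treated as owning Chloe Novak's 31% interest in Brightpath Logistics SA.
Chain via Highfield Ventures LLC → Slate Textiles S.p.A. (R2): 100% × 73% × 31% = 22.63% of Pinebrook Manufacturing Inc.
Chain via Brightpath Logistics SA → Vantage Foods Inc. (R2): 31% × 43% × 46% = 6.1318% of Pinebrook Manufacturing Inc.
Aggregating (R3): 22.63% + 6.1318% = 28.7618%.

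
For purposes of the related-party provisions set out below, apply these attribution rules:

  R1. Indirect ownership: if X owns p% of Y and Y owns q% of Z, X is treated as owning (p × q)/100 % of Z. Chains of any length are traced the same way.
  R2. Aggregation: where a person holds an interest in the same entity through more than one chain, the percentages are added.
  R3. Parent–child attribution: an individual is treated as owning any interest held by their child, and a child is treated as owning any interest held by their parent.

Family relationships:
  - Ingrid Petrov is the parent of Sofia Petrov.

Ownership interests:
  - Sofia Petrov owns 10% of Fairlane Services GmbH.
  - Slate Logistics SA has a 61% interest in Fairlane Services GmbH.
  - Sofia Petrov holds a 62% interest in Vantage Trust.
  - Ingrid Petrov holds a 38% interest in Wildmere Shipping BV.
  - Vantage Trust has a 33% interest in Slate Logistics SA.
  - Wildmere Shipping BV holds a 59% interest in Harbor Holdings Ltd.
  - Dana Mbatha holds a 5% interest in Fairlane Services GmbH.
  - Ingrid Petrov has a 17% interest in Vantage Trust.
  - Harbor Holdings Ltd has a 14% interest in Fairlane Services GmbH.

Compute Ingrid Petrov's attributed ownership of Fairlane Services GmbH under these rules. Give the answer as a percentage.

29.0415%

By parent–child attribution (R3), Ingrid Petrov is treated as also owning Sofia Petrov's interest in Vantage Trust, giving 17% + 62% = 79%.
By parent–child attribution (R3), Ingrid Petrov is treated as owning Sofia Petrov's 10% interest in Fairlane Services GmbH.
Chain via Wildmere Shipping BV → Harbor Holdings Ltd (R1): 38% × 59% × 14% = 3.1388% of Fairlane Services GmbH.
Chain via Vantage Trust → Slate Logistics SA (R1): 79% × 33% × 61% = 15.9027% of Fairlane Services GmbH.
Direct interest in Fairlane Services GmbH: 10%.
Aggregating (R2): 3.1388% + 15.9027% + 10% = 29.0415%.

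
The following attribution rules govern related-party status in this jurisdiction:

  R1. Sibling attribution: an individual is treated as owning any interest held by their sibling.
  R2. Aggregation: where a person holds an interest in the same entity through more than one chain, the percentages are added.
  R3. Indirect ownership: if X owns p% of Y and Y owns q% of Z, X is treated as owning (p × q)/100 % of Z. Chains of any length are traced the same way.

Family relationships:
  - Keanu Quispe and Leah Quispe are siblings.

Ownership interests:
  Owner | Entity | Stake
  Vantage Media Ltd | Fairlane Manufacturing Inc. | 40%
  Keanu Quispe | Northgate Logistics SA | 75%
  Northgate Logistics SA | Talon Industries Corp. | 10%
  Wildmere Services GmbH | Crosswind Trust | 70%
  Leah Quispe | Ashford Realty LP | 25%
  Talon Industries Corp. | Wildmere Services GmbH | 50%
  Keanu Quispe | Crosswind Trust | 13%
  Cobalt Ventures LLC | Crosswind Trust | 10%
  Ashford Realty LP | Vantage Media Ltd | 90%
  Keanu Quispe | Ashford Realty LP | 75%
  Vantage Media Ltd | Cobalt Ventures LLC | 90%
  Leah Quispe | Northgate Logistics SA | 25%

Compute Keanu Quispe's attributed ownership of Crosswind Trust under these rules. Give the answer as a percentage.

By sibling attribution (R1), Keanu Quispe is treated as also owning Leah Quispe's interest in Ashford Realty LP, giving 75% + 25% = 100%.
By sibling attribution (R1), Keanu Quispe is treated as also owning Leah Quispe's interest in Northgate Logistics SA, giving 75% + 25% = 100%.
Chain via Ashford Realty LP → Vantage Media Ltd → Cobalt Ventures LLC (R3): 100% × 90% × 90% × 10% = 8.1% of Crosswind Trust.
Chain via Northgate Logistics SA → Talon Industries Corp. → Wildmere Services GmbH (R3): 100% × 10% × 50% × 70% = 3.5% of Crosswind Trust.
Direct interest in Crosswind Trust: 13%.
Aggregating (R2): 8.1% + 3.5% + 13% = 24.6%.

24.6%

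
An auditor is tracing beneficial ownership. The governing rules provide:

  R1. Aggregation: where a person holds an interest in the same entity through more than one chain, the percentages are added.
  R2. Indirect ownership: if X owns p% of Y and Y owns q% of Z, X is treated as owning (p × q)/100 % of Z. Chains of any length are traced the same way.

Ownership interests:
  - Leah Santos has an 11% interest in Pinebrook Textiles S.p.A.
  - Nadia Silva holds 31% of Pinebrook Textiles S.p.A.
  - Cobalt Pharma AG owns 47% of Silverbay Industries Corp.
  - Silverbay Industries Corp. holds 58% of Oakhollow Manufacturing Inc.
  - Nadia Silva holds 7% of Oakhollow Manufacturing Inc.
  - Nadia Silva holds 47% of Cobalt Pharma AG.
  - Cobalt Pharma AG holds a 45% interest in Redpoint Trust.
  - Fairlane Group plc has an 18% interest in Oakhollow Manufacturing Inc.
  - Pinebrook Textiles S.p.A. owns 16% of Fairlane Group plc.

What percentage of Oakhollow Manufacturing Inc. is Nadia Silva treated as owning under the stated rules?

Chain via Pinebrook Textiles S.p.A. → Fairlane Group plc (R2): 31% × 16% × 18% = 0.8928% of Oakhollow Manufacturing Inc.
Chain via Cobalt Pharma AG → Silverbay Industries Corp. (R2): 47% × 47% × 58% = 12.8122% of Oakhollow Manufacturing Inc.
Direct interest in Oakhollow Manufacturing Inc: 7%.
Aggregating (R1): 0.8928% + 12.8122% + 7% = 20.705%.

20.705%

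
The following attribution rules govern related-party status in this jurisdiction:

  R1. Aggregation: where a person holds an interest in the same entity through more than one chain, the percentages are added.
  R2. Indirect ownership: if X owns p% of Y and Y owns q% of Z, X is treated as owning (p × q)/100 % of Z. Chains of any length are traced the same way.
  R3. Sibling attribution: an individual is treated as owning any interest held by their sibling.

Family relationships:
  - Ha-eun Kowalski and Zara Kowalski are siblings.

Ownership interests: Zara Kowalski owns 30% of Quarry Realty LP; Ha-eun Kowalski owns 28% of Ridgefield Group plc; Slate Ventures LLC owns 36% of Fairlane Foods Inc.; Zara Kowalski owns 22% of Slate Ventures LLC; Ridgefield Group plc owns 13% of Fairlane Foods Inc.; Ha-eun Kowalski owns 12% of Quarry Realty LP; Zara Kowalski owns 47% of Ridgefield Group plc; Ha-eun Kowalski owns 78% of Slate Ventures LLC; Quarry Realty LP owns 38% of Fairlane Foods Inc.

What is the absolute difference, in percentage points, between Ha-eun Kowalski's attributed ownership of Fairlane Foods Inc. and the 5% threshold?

56.71

By sibling attribution (R3), Ha-eun Kowalski is treated as also owning Zara Kowalski's interest in Ridgefield Group plc, giving 28% + 47% = 75%.
By sibling attribution (R3), Ha-eun Kowalski is treated as also owning Zara Kowalski's interest in Quarry Realty LP, giving 12% + 30% = 42%.
By sibling attribution (R3), Ha-eun Kowalski is treated as also owning Zara Kowalski's interest in Slate Ventures LLC, giving 78% + 22% = 100%.
Chain via Ridgefield Group plc (R2): 75% × 13% = 9.75% of Fairlane Foods Inc.
Chain via Quarry Realty LP (R2): 42% × 38% = 15.96% of Fairlane Foods Inc.
Chain via Slate Ventures LLC (R2): 100% × 36% = 36% of Fairlane Foods Inc.
Aggregating (R1): 9.75% + 15.96% + 36% = 61.71%.
61.71% exceeds the 5% threshold by 56.71 percentage points.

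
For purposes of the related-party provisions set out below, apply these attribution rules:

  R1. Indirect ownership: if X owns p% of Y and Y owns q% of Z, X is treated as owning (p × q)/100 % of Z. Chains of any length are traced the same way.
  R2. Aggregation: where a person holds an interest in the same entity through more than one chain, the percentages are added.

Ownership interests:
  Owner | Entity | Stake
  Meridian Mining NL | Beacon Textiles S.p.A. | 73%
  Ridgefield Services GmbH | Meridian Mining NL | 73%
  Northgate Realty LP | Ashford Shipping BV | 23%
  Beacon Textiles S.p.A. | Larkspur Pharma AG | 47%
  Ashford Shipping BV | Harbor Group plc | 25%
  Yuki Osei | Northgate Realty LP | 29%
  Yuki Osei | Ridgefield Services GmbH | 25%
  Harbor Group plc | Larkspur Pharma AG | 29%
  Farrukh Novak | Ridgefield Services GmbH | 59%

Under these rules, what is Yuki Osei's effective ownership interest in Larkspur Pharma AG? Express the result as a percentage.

Chain via Northgate Realty LP → Ashford Shipping BV → Harbor Group plc (R1): 29% × 23% × 25% × 29% = 0.483575% of Larkspur Pharma AG.
Chain via Ridgefield Services GmbH → Meridian Mining NL → Beacon Textiles S.p.A. (R1): 25% × 73% × 73% × 47% = 6.261575% of Larkspur Pharma AG.
Aggregating (R2): 0.483575% + 6.261575% = 6.74515%.

6.74515%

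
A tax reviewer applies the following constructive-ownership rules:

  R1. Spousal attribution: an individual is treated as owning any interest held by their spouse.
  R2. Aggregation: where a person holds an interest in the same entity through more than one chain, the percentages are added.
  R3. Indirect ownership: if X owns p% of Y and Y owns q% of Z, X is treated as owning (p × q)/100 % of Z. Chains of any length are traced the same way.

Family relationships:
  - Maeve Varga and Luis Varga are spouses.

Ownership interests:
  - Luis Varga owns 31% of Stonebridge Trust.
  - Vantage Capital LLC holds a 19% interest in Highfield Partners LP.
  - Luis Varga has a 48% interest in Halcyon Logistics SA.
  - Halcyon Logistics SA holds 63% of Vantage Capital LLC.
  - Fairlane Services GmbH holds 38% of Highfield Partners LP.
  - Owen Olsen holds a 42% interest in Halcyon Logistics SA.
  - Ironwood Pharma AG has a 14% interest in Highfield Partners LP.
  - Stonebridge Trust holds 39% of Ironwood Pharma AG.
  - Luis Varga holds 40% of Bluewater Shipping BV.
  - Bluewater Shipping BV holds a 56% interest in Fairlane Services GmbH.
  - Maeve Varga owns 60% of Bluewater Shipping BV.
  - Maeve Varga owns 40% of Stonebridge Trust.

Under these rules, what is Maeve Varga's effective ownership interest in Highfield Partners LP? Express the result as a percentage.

30.9022%

By spousal attribution (R1), Maeve Varga is treated as also owning Luis Varga's interest in Stonebridge Trust, giving 40% + 31% = 71%.
By spousal attribution (R1), Maeve Varga is treated as also owning Luis Varga's interest in Bluewater Shipping BV, giving 60% + 40% = 100%.
By spousal attribution (R1), Maeve Varga is treated as owning Luis Varga's 48% interest in Halcyon Logistics SA.
Chain via Stonebridge Trust → Ironwood Pharma AG (R3): 71% × 39% × 14% = 3.8766% of Highfield Partners LP.
Chain via Bluewater Shipping BV → Fairlane Services GmbH (R3): 100% × 56% × 38% = 21.28% of Highfield Partners LP.
Chain via Halcyon Logistics SA → Vantage Capital LLC (R3): 48% × 63% × 19% = 5.7456% of Highfield Partners LP.
Aggregating (R2): 3.8766% + 21.28% + 5.7456% = 30.9022%.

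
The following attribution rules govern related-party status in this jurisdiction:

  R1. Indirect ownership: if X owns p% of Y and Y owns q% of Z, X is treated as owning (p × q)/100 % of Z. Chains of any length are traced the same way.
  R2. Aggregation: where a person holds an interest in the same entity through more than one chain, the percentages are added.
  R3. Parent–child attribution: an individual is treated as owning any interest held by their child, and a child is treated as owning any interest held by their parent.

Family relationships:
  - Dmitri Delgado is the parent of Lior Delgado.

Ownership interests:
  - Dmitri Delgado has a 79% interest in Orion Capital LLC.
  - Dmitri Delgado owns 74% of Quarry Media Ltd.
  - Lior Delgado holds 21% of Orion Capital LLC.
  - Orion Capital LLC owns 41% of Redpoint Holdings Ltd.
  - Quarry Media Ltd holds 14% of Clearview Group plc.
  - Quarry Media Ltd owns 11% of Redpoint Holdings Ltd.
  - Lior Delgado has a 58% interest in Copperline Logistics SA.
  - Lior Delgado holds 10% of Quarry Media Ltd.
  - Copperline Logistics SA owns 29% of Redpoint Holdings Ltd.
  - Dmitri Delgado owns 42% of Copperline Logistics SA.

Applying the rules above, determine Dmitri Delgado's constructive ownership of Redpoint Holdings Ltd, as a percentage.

By parent–child attribution (R3), Dmitri Delgado is treated as also owning Lior Delgado's interest in Quarry Media Ltd, giving 74% + 10% = 84%.
By parent–child attribution (R3), Dmitri Delgado is treated as also owning Lior Delgado's interest in Copperline Logistics SA, giving 42% + 58% = 100%.
By parent–child attribution (R3), Dmitri Delgado is treated as also owning Lior Delgado's interest in Orion Capital LLC, giving 79% + 21% = 100%.
Chain via Quarry Media Ltd (R1): 84% × 11% = 9.24% of Redpoint Holdings Ltd.
Chain via Copperline Logistics SA (R1): 100% × 29% = 29% of Redpoint Holdings Ltd.
Chain via Orion Capital LLC (R1): 100% × 41% = 41% of Redpoint Holdings Ltd.
Aggregating (R2): 9.24% + 29% + 41% = 79.24%.

79.24%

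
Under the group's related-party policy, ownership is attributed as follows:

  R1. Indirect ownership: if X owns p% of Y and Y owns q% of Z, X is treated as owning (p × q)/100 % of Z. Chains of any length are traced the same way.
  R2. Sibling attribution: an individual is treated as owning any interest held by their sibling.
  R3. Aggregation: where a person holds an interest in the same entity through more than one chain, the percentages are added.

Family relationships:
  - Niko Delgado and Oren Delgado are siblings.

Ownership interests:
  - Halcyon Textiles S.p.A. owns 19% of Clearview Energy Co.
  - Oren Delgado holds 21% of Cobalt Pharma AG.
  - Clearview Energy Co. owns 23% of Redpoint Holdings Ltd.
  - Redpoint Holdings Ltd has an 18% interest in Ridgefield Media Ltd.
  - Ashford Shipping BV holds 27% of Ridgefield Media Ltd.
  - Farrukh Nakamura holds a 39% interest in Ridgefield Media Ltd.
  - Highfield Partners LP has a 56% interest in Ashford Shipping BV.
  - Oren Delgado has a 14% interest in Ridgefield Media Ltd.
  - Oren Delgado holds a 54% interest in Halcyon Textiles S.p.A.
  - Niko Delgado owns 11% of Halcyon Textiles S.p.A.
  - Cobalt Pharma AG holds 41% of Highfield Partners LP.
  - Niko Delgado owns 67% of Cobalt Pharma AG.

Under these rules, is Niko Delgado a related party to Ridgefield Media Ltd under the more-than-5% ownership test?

Yes

By sibling attribution (R2), Niko Delgado is treated as also owning Oren Delgado's interest in Halcyon Textiles S.p.A, giving 11% + 54% = 65%.
By sibling attribution (R2), Niko Delgado is treated as also owning Oren Delgado's interest in Cobalt Pharma AG, giving 67% + 21% = 88%.
By sibling attribution (R2), Niko Delgado is treated as owning Oren Delgado's 14% interest in Ridgefield Media Ltd.
Chain via Halcyon Textiles S.p.A. → Clearview Energy Co. → Redpoint Holdings Ltd (R1): 65% × 19% × 23% × 18% = 0.51129% of Ridgefield Media Ltd.
Chain via Cobalt Pharma AG → Highfield Partners LP → Ashford Shipping BV (R1): 88% × 41% × 56% × 27% = 5.455296% of Ridgefield Media Ltd.
Direct interest in Ridgefield Media Ltd: 14%.
Aggregating (R3): 0.51129% + 5.455296% + 14% = 19.966586%.
19.966586% exceeds the 5% threshold, so Niko is a related party to Ridgefield Media Ltd.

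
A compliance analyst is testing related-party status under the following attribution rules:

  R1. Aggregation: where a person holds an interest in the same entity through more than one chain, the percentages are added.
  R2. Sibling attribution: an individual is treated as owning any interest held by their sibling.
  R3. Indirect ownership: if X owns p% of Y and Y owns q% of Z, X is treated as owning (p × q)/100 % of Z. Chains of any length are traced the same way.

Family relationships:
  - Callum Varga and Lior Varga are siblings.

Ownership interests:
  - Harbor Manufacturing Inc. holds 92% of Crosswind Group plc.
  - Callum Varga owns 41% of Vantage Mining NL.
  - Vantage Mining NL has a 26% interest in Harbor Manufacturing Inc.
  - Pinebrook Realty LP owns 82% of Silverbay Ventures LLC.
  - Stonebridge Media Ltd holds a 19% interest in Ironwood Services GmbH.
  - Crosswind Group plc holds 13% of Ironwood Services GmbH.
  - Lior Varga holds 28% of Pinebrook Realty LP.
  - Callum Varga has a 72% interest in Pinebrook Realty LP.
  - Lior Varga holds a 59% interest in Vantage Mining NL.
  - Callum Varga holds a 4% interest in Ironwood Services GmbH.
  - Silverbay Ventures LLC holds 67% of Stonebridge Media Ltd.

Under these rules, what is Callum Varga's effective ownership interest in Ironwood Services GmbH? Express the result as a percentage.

17.5482%

By sibling attribution (R2), Callum Varga is treated as also owning Lior Varga's interest in Vantage Mining NL, giving 41% + 59% = 100%.
By sibling attribution (R2), Callum Varga is treated as also owning Lior Varga's interest in Pinebrook Realty LP, giving 72% + 28% = 100%.
Chain via Vantage Mining NL → Harbor Manufacturing Inc. → Crosswind Group plc (R3): 100% × 26% × 92% × 13% = 3.1096% of Ironwood Services GmbH.
Chain via Pinebrook Realty LP → Silverbay Ventures LLC → Stonebridge Media Ltd (R3): 100% × 82% × 67% × 19% = 10.4386% of Ironwood Services GmbH.
Direct interest in Ironwood Services GmbH: 4%.
Aggregating (R1): 3.1096% + 10.4386% + 4% = 17.5482%.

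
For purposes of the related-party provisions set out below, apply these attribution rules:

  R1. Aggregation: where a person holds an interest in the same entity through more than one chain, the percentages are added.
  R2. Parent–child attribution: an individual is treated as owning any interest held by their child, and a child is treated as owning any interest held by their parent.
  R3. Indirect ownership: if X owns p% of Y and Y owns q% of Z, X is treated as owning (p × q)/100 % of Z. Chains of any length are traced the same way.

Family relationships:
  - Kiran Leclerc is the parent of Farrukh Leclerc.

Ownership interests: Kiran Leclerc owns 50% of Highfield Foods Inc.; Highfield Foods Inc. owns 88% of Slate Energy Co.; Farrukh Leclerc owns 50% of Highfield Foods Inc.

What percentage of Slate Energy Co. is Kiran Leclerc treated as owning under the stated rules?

88%

By parent–child attribution (R2), Kiran Leclerc is treated as also owning Farrukh Leclerc's interest in Highfield Foods Inc, giving 50% + 50% = 100%.
Chain via Highfield Foods Inc. (R3): 100% × 88% = 88% of Slate Energy Co.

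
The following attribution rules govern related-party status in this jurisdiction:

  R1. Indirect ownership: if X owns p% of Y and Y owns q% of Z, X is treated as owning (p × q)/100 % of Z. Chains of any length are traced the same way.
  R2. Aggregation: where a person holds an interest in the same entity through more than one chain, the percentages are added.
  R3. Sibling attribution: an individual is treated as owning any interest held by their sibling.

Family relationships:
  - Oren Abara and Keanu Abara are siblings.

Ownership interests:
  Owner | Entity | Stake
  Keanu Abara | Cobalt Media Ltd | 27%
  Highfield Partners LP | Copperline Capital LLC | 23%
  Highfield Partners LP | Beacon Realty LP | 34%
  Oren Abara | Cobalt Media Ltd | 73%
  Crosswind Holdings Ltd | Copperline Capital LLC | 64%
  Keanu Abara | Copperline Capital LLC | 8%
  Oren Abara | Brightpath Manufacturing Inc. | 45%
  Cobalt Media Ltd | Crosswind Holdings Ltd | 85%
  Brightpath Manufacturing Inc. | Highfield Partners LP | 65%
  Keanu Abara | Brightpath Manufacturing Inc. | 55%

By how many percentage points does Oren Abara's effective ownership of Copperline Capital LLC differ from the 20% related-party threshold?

57.35

By sibling attribution (R3), Oren Abara is treated as also owning Keanu Abara's interest in Cobalt Media Ltd, giving 73% + 27% = 100%.
By sibling attribution (R3), Oren Abara is treated as also owning Keanu Abara's interest in Brightpath Manufacturing Inc, giving 45% + 55% = 100%.
By sibling attribution (R3), Oren Abara is treated as owning Keanu Abara's 8% interest in Copperline Capital LLC.
Chain via Cobalt Media Ltd → Crosswind Holdings Ltd (R1): 100% × 85% × 64% = 54.4% of Copperline Capital LLC.
Chain via Brightpath Manufacturing Inc. → Highfield Partners LP (R1): 100% × 65% × 23% = 14.95% of Copperline Capital LLC.
Direct interest in Copperline Capital LLC: 8%.
Aggregating (R2): 54.4% + 14.95% + 8% = 77.35%.
77.35% exceeds the 20% threshold by 57.35 percentage points.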